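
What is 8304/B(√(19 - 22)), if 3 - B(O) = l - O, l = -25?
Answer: 232512/787 - 8304*I*√3/787 ≈ 295.44 - 18.276*I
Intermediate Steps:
B(O) = 28 + O (B(O) = 3 - (-25 - O) = 3 + (25 + O) = 28 + O)
8304/B(√(19 - 22)) = 8304/(28 + √(19 - 22)) = 8304/(28 + √(-3)) = 8304/(28 + I*√3)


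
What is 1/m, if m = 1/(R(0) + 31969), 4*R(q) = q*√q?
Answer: 31969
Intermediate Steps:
R(q) = q^(3/2)/4 (R(q) = (q*√q)/4 = q^(3/2)/4)
m = 1/31969 (m = 1/(0^(3/2)/4 + 31969) = 1/((¼)*0 + 31969) = 1/(0 + 31969) = 1/31969 ≈ 3.1280e-5)
1/m = 1/(1/31969) = 31969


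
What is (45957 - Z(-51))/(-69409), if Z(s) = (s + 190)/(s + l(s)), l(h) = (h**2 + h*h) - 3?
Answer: -236586497/357317532 ≈ -0.66212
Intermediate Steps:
l(h) = -3 + 2*h**2 (l(h) = (h**2 + h**2) - 3 = 2*h**2 - 3 = -3 + 2*h**2)
Z(s) = (190 + s)/(-3 + s + 2*s**2) (Z(s) = (s + 190)/(s + (-3 + 2*s**2)) = (190 + s)/(-3 + s + 2*s**2))
(45957 - Z(-51))/(-69409) = (45957 - (190 - 51)/(-3 - 51 + 2*(-51)**2))/(-69409) = (45957 - 139/(-3 - 51 + 2*2601))*(-1/69409) = (45957 - 139/(-3 - 51 + 5202))*(-1/69409) = (45957 - 139/5148)*(-1/69409) = (236586497/5148)*(-1/69409) = -236586497/357317532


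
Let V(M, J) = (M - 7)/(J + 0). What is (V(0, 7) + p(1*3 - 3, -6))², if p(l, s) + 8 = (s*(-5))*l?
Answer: 81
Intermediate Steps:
p(l, s) = -8 - 5*l*s (p(l, s) = -8 + (s*(-5))*l = -8 + (-5*s)*l = -8 - 5*l*s)
V(M, J) = (-7 + M)/J
(V(0, 7) + p(1*3 - 3, -6))² = ((-7 + 0)/7 + (-8 - 5*(1*3 - 3)*(-6)))² = ((⅐)*(-7) + (-8 - 5*(3 - 3)*(-6)))² = (-1 + (-8 - 5*0*(-6)))² = (-1 + (-8 + 0))² = (-1 - 8)² = (-9)² = 81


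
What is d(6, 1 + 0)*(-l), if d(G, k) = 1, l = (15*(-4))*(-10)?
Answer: -600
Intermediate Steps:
l = 600 (l = -60*(-10) = 600)
d(6, 1 + 0)*(-l) = 1*(-1*600) = 1*(-600) = -600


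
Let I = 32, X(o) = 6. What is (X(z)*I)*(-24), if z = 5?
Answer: -4608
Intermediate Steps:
(X(z)*I)*(-24) = (6*32)*(-24) = 192*(-24) = -4608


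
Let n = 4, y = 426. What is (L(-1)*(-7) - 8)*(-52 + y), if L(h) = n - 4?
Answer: -2992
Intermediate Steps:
L(h) = 0 (L(h) = 4 - 4 = 0)
(L(-1)*(-7) - 8)*(-52 + y) = (0*(-7) - 8)*(-52 + 426) = (0 - 8)*374 = -8*374 = -2992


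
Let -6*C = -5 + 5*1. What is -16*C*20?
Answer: 0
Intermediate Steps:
C = 0 (C = -(-5 + 5*1)/6 = -(-5 + 5)/6 = -⅙*0 = 0)
-16*C*20 = -16*0*20 = -16*0 = -1*0 = 0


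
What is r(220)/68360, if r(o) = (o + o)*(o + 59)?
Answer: 3069/1709 ≈ 1.7958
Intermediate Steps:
r(o) = 2*o*(59 + o) (r(o) = (2*o)*(59 + o) = 2*o*(59 + o))
r(220)/68360 = (2*220*(59 + 220))/68360 = (2*220*279)*(1/68360) = 122760*(1/68360) = 3069/1709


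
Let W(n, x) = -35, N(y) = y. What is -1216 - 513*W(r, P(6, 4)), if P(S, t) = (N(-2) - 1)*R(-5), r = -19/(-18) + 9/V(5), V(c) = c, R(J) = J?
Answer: 16739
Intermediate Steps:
r = 257/90 (r = -19/(-18) + 9/5 = -19*(-1/18) + 9*(1/5) = 19/18 + 9/5 = 257/90 ≈ 2.8556)
P(S, t) = 15 (P(S, t) = (-2 - 1)*(-5) = -3*(-5) = 15)
-1216 - 513*W(r, P(6, 4)) = -1216 - 513*(-35) = -1216 + 17955 = 16739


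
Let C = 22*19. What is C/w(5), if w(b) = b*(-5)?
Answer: -418/25 ≈ -16.720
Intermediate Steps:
w(b) = -5*b
C = 418
C/w(5) = 418/((-5*5)) = 418/(-25) = 418*(-1/25) = -418/25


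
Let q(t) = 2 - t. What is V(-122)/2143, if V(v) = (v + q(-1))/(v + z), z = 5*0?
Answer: 119/261446 ≈ 0.00045516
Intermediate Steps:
z = 0
V(v) = (3 + v)/v (V(v) = (v + (2 - 1*(-1)))/(v + 0) = (v + (2 + 1))/v = (v + 3)/v = (3 + v)/v)
V(-122)/2143 = ((3 - 122)/(-122))/2143 = -1/122*(-119)*(1/2143) = (119/122)*(1/2143) = 119/261446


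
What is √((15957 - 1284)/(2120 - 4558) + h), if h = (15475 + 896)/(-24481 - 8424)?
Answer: I*√41934454422735570/80222390 ≈ 2.5526*I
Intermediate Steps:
h = -16371/32905 (h = 16371/(-32905) = 16371*(-1/32905) = -16371/32905 ≈ -0.49752)
√((15957 - 1284)/(2120 - 4558) + h) = √((15957 - 1284)/(2120 - 4558) - 16371/32905) = √(14673/(-2438) - 16371/32905) = √(14673*(-1/2438) - 16371/32905) = √(-14673/2438 - 16371/32905) = √(-522727563/80222390) = I*√41934454422735570/80222390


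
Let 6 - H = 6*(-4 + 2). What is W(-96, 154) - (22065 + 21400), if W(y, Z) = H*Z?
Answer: -40693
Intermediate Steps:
H = 18 (H = 6 - 6*(-4 + 2) = 6 - 6*(-2) = 6 - 1*(-12) = 6 + 12 = 18)
W(y, Z) = 18*Z
W(-96, 154) - (22065 + 21400) = 18*154 - (22065 + 21400) = 2772 - 1*43465 = 2772 - 43465 = -40693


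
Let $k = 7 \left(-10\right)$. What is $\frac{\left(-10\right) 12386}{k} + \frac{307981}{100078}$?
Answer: $\frac{1241721975}{700546} \approx 1772.5$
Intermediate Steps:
$k = -70$
$\frac{\left(-10\right) 12386}{k} + \frac{307981}{100078} = \frac{\left(-10\right) 12386}{-70} + \frac{307981}{100078} = \left(-123860\right) \left(- \frac{1}{70}\right) + 307981 \cdot \frac{1}{100078} = \frac{12386}{7} + \frac{307981}{100078} = \frac{1241721975}{700546}$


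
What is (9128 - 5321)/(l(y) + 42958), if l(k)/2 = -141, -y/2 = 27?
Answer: 81/908 ≈ 0.089207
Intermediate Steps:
y = -54 (y = -2*27 = -54)
l(k) = -282 (l(k) = 2*(-141) = -282)
(9128 - 5321)/(l(y) + 42958) = (9128 - 5321)/(-282 + 42958) = 3807/42676 = 3807*(1/42676) = 81/908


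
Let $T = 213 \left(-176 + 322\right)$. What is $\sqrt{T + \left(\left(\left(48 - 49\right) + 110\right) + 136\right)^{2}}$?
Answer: $\sqrt{91123} \approx 301.87$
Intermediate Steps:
$T = 31098$ ($T = 213 \cdot 146 = 31098$)
$\sqrt{T + \left(\left(\left(48 - 49\right) + 110\right) + 136\right)^{2}} = \sqrt{31098 + \left(\left(\left(48 - 49\right) + 110\right) + 136\right)^{2}} = \sqrt{31098 + \left(\left(-1 + 110\right) + 136\right)^{2}} = \sqrt{31098 + \left(109 + 136\right)^{2}} = \sqrt{31098 + 245^{2}} = \sqrt{31098 + 60025} = \sqrt{91123}$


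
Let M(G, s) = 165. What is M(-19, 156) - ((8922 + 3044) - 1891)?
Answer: -9910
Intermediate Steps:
M(-19, 156) - ((8922 + 3044) - 1891) = 165 - ((8922 + 3044) - 1891) = 165 - (11966 - 1891) = 165 - 1*10075 = 165 - 10075 = -9910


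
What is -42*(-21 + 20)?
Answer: 42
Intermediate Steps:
-42*(-21 + 20) = -42*(-1) = 42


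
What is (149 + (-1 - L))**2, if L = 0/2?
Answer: 21904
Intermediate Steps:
L = 0 (L = 0*(1/2) = 0)
(149 + (-1 - L))**2 = (149 + (-1 - 1*0))**2 = (149 + (-1 + 0))**2 = (149 - 1)**2 = 148**2 = 21904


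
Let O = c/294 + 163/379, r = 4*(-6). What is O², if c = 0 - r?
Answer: 90307009/344882041 ≈ 0.26185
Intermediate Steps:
r = -24
c = 24 (c = 0 - 1*(-24) = 0 + 24 = 24)
O = 9503/18571 (O = 24/294 + 163/379 = 24*(1/294) + 163*(1/379) = 4/49 + 163/379 = 9503/18571 ≈ 0.51171)
O² = (9503/18571)² = 90307009/344882041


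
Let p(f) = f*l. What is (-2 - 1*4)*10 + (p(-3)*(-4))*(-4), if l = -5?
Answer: 180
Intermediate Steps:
p(f) = -5*f (p(f) = f*(-5) = -5*f)
(-2 - 1*4)*10 + (p(-3)*(-4))*(-4) = (-2 - 1*4)*10 + (-5*(-3)*(-4))*(-4) = (-2 - 4)*10 + (15*(-4))*(-4) = -6*10 - 60*(-4) = -60 + 240 = 180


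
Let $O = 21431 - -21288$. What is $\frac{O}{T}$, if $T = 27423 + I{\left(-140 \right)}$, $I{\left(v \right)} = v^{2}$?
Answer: $\frac{42719}{47023} \approx 0.90847$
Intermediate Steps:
$O = 42719$ ($O = 21431 + 21288 = 42719$)
$T = 47023$ ($T = 27423 + \left(-140\right)^{2} = 27423 + 19600 = 47023$)
$\frac{O}{T} = \frac{42719}{47023}$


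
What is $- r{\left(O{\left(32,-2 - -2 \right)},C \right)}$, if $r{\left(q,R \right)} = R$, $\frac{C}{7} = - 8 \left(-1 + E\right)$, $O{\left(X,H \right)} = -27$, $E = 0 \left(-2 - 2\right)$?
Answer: $-56$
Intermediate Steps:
$E = 0$ ($E = 0 \left(-4\right) = 0$)
$C = 56$ ($C = 7 \left(- 8 \left(-1 + 0\right)\right) = 7 \left(\left(-8\right) \left(-1\right)\right) = 7 \cdot 8 = 56$)
$- r{\left(O{\left(32,-2 - -2 \right)},C \right)} = \left(-1\right) 56 = -56$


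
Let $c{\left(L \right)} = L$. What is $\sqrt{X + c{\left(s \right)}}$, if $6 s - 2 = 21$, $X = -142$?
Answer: $\frac{i \sqrt{4974}}{6} \approx 11.754 i$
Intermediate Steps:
$s = \frac{23}{6}$ ($s = \frac{1}{3} + \frac{1}{6} \cdot 21 = \frac{1}{3} + \frac{7}{2} = \frac{23}{6} \approx 3.8333$)
$\sqrt{X + c{\left(s \right)}} = \sqrt{-142 + \frac{23}{6}} = \sqrt{- \frac{829}{6}} = \frac{i \sqrt{4974}}{6}$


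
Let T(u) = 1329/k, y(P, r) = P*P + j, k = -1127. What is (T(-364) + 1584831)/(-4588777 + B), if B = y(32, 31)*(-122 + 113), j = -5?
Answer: -446525802/1295471849 ≈ -0.34468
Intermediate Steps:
y(P, r) = -5 + P² (y(P, r) = P*P - 5 = P² - 5 = -5 + P²)
B = -9171 (B = (-5 + 32²)*(-122 + 113) = (-5 + 1024)*(-9) = 1019*(-9) = -9171)
T(u) = -1329/1127 (T(u) = 1329/(-1127) = 1329*(-1/1127) = -1329/1127)
(T(-364) + 1584831)/(-4588777 + B) = (-1329/1127 + 1584831)/(-4588777 - 9171) = (1786103208/1127)/(-4597948) = (1786103208/1127)*(-1/4597948) = -446525802/1295471849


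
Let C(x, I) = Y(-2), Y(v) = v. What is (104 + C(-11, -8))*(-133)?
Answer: -13566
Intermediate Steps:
C(x, I) = -2
(104 + C(-11, -8))*(-133) = (104 - 2)*(-133) = 102*(-133) = -13566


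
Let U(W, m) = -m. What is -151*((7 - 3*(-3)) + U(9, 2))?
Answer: -2114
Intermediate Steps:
-151*((7 - 3*(-3)) + U(9, 2)) = -151*((7 - 3*(-3)) - 1*2) = -151*((7 + 9) - 2) = -151*(16 - 2) = -151*14 = -2114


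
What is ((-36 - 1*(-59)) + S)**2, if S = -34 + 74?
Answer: 3969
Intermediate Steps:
S = 40
((-36 - 1*(-59)) + S)**2 = ((-36 - 1*(-59)) + 40)**2 = ((-36 + 59) + 40)**2 = (23 + 40)**2 = 63**2 = 3969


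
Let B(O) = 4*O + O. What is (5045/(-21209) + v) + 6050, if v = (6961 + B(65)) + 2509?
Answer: 336051560/21209 ≈ 15845.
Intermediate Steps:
B(O) = 5*O
v = 9795 (v = (6961 + 5*65) + 2509 = (6961 + 325) + 2509 = 7286 + 2509 = 9795)
(5045/(-21209) + v) + 6050 = (5045/(-21209) + 9795) + 6050 = (5045*(-1/21209) + 9795) + 6050 = (-5045/21209 + 9795) + 6050 = 207737110/21209 + 6050 = 336051560/21209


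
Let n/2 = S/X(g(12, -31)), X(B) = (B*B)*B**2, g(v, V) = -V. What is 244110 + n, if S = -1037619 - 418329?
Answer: 225437799414/923521 ≈ 2.4411e+5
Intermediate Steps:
S = -1455948
X(B) = B**4 (X(B) = B**2*B**2 = B**4)
n = -2911896/923521 (n = 2*(-1455948/((-1*(-31))**4)) = 2*(-1455948/(31**4)) = 2*(-1455948/923521) = -2911896/923521 ≈ -3.1530)
244110 + n = 244110 - 2911896/923521 = 225437799414/923521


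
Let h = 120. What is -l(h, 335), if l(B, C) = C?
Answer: -335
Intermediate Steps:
-l(h, 335) = -1*335 = -335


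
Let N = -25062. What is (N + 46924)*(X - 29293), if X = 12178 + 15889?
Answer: -26802812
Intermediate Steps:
X = 28067
(N + 46924)*(X - 29293) = (-25062 + 46924)*(28067 - 29293) = 21862*(-1226) = -26802812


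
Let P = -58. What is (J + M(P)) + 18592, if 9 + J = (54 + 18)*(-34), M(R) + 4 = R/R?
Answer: 16132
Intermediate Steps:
M(R) = -3 (M(R) = -4 + R/R = -4 + 1 = -3)
J = -2457 (J = -9 + (54 + 18)*(-34) = -9 + 72*(-34) = -9 - 2448 = -2457)
(J + M(P)) + 18592 = (-2457 - 3) + 18592 = -2460 + 18592 = 16132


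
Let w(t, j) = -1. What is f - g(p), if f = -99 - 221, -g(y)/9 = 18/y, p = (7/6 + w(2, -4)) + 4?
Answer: -7028/25 ≈ -281.12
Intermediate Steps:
p = 25/6 (p = (7/6 - 1) + 4 = ⅙ + 4 = 25/6 ≈ 4.1667)
g(y) = -162/y
f = -320
f - g(p) = -320 - (-162)/25/6 = -320 - (-162)*6/25 = -320 - 1*(-972/25) = -320 + 972/25 = -7028/25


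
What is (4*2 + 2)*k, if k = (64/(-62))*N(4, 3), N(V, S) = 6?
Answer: -1920/31 ≈ -61.935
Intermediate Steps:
k = -192/31 (k = (64/(-62))*6 = (64*(-1/62))*6 = -32/31*6 = -192/31 ≈ -6.1936)
(4*2 + 2)*k = (4*2 + 2)*(-192/31) = (8 + 2)*(-192/31) = 10*(-192/31) = -1920/31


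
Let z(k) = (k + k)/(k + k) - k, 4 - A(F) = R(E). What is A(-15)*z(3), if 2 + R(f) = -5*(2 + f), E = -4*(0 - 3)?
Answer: -152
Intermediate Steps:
E = 12 (E = -4*(-3) = 12)
R(f) = -12 - 5*f (R(f) = -2 - 5*(2 + f) = -2 + (-10 - 5*f) = -12 - 5*f)
A(F) = 76 (A(F) = 4 - (-12 - 5*12) = 4 - (-12 - 60) = 4 - 1*(-72) = 4 + 72 = 76)
z(k) = 1 - k (z(k) = (2*k)/((2*k)) - k = (2*k)*(1/(2*k)) - k = 1 - k)
A(-15)*z(3) = 76*(1 - 1*3) = 76*(1 - 3) = 76*(-2) = -152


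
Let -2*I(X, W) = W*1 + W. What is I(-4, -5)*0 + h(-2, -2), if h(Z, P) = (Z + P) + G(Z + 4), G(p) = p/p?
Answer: -3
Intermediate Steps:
G(p) = 1
I(X, W) = -W (I(X, W) = -(W*1 + W)/2 = -(W + W)/2 = -W)
h(Z, P) = 1 + P + Z (h(Z, P) = (Z + P) + 1 = (P + Z) + 1 = 1 + P + Z)
I(-4, -5)*0 + h(-2, -2) = -1*(-5)*0 + (1 - 2 - 2) = 5*0 - 3 = 0 - 3 = -3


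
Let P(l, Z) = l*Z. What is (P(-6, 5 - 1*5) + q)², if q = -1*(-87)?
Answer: 7569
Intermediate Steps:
P(l, Z) = Z*l
q = 87
(P(-6, 5 - 1*5) + q)² = ((5 - 1*5)*(-6) + 87)² = ((5 - 5)*(-6) + 87)² = (0*(-6) + 87)² = (0 + 87)² = 87² = 7569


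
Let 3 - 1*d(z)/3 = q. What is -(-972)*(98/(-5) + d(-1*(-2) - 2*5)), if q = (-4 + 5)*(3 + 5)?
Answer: -168156/5 ≈ -33631.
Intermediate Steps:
q = 8 (q = 1*8 = 8)
d(z) = -15 (d(z) = 9 - 3*8 = 9 - 24 = -15)
-(-972)*(98/(-5) + d(-1*(-2) - 2*5)) = -(-972)*(98/(-5) - 15) = -(-972)*(98*(-⅕) - 15) = -(-972)*(-98/5 - 15) = -(-972)*(-173)/5 = -18*9342/5 = -168156/5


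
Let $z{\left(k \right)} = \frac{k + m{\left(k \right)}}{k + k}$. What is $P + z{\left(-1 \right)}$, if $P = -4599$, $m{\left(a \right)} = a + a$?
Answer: $- \frac{9195}{2} \approx -4597.5$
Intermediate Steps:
$m{\left(a \right)} = 2 a$
$z{\left(k \right)} = \frac{3}{2}$ ($z{\left(k \right)} = \frac{k + 2 k}{k + k} = \frac{3 k}{2 k} = 3 k \frac{1}{2 k} = \frac{3}{2}$)
$P + z{\left(-1 \right)} = -4599 + \frac{3}{2} = - \frac{9195}{2}$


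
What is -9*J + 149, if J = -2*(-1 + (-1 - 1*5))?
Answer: 23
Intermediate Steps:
J = 14 (J = -2*(-1 + (-1 - 5)) = -2*(-1 - 6) = -2*(-7) = 14)
-9*J + 149 = -9*14 + 149 = -126 + 149 = 23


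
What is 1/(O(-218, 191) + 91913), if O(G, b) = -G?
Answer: 1/92131 ≈ 1.0854e-5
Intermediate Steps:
1/(O(-218, 191) + 91913) = 1/(-1*(-218) + 91913) = 1/(218 + 91913) = 1/92131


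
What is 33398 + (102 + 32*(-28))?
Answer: 32604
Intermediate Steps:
33398 + (102 + 32*(-28)) = 33398 + (102 - 896) = 33398 - 794 = 32604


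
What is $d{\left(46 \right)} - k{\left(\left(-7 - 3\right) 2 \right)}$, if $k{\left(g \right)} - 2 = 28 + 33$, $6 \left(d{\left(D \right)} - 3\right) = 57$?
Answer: $- \frac{101}{2} \approx -50.5$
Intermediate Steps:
$d{\left(D \right)} = \frac{25}{2}$ ($d{\left(D \right)} = 3 + \frac{1}{6} \cdot 57 = 3 + \frac{19}{2} = \frac{25}{2}$)
$k{\left(g \right)} = 63$ ($k{\left(g \right)} = 2 + \left(28 + 33\right) = 2 + 61 = 63$)
$d{\left(46 \right)} - k{\left(\left(-7 - 3\right) 2 \right)} = \frac{25}{2} - 63 = - \frac{101}{2}$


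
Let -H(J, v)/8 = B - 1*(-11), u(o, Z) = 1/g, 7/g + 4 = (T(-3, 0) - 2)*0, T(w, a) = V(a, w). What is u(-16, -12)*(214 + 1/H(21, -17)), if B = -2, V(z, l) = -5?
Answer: -2201/18 ≈ -122.28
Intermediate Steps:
T(w, a) = -5
g = -7/4 (g = 7/(-4 + (-5 - 2)*0) = 7/(-4 - 7*0) = 7/(-4 + 0) = 7/(-4) = 7*(-¼) = -7/4 ≈ -1.7500)
u(o, Z) = -4/7 (u(o, Z) = 1/(-7/4) = -4/7)
H(J, v) = -72 (H(J, v) = -8*(-2 - 1*(-11)) = -8*(-2 + 11) = -8*9 = -72)
u(-16, -12)*(214 + 1/H(21, -17)) = -4*(214 + 1/(-72))/7 = -4*(214 - 1/72)/7 = -4/7*15407/72 = -2201/18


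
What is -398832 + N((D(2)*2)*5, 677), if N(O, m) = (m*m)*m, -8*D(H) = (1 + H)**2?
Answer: 309889901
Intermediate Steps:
D(H) = -(1 + H)**2/8
N(O, m) = m**3 (N(O, m) = m**2*m = m**3)
-398832 + N((D(2)*2)*5, 677) = -398832 + 677**3 = -398832 + 310288733 = 309889901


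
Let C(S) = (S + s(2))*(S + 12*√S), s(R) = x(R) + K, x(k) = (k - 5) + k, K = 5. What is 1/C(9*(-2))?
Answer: 1/2268 + I*√2/1134 ≈ 0.00044092 + 0.0012471*I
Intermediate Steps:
x(k) = -5 + 2*k (x(k) = (-5 + k) + k = -5 + 2*k)
s(R) = 2*R (s(R) = (-5 + 2*R) + 5 = 2*R)
C(S) = (4 + S)*(S + 12*√S) (C(S) = (S + 2*2)*(S + 12*√S) = (S + 4)*(S + 12*√S) = (4 + S)*(S + 12*√S))
1/C(9*(-2)) = 1/((9*(-2))² + 4*(9*(-2)) + 12*(9*(-2))^(3/2) + 48*√(9*(-2))) = 1/((-18)² + 4*(-18) + 12*(-18)^(3/2) + 48*√(-18)) = 1/(324 - 72 + 12*(-54*I*√2) + 48*(3*I*√2)) = 1/(324 - 72 - 648*I*√2 + 144*I*√2) = 1/(252 - 504*I*√2)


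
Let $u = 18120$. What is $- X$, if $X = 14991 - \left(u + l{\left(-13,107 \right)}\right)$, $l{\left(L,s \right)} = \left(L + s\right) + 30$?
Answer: $3253$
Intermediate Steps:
$l{\left(L,s \right)} = 30 + L + s$
$X = -3253$ ($X = 14991 - \left(18120 + \left(30 - 13 + 107\right)\right) = 14991 - \left(18120 + 124\right) = 14991 - 18244 = -3253$)
$- X = \left(-1\right) \left(-3253\right) = 3253$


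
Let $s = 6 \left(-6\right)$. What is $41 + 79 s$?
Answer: $-2803$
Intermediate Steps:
$s = -36$
$41 + 79 s = 41 + 79 \left(-36\right) = 41 - 2844 = -2803$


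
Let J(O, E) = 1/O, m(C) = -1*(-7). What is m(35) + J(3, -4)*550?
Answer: 571/3 ≈ 190.33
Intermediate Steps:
m(C) = 7
m(35) + J(3, -4)*550 = 7 + 550/3 = 571/3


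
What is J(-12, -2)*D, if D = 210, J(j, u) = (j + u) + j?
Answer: -5460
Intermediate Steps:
J(j, u) = u + 2*j
J(-12, -2)*D = (-2 + 2*(-12))*210 = (-2 - 24)*210 = -26*210 = -5460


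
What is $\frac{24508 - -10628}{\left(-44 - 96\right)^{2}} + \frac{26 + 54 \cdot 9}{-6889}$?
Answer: $\frac{14501044}{8439025} \approx 1.7183$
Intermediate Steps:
$\frac{24508 - -10628}{\left(-44 - 96\right)^{2}} + \frac{26 + 54 \cdot 9}{-6889} = \frac{24508 + 10628}{\left(-140\right)^{2}} + \left(26 + 486\right) \left(- \frac{1}{6889}\right) = \frac{35136}{19600} + 512 \left(- \frac{1}{6889}\right) = 35136 \cdot \frac{1}{19600} - \frac{512}{6889} = \frac{2196}{1225} - \frac{512}{6889} = \frac{14501044}{8439025}$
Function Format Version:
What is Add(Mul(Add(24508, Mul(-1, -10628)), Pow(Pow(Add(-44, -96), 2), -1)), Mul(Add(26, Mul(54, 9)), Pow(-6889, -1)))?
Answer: Rational(14501044, 8439025) ≈ 1.7183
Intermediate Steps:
Add(Mul(Add(24508, Mul(-1, -10628)), Pow(Pow(Add(-44, -96), 2), -1)), Mul(Add(26, Mul(54, 9)), Pow(-6889, -1))) = Add(Mul(Add(24508, 10628), Pow(Pow(-140, 2), -1)), Mul(Add(26, 486), Rational(-1, 6889))) = Add(Mul(35136, Pow(19600, -1)), Mul(512, Rational(-1, 6889))) = Add(Mul(35136, Rational(1, 19600)), Rational(-512, 6889)) = Add(Rational(2196, 1225), Rational(-512, 6889)) = Rational(14501044, 8439025)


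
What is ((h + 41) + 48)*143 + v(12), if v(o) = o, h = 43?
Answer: 18888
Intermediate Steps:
((h + 41) + 48)*143 + v(12) = ((43 + 41) + 48)*143 + 12 = (84 + 48)*143 + 12 = 132*143 + 12 = 18876 + 12 = 18888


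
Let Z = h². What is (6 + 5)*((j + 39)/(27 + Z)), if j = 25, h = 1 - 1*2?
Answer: 176/7 ≈ 25.143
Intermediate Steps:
h = -1 (h = 1 - 2 = -1)
Z = 1 (Z = (-1)² = 1)
(6 + 5)*((j + 39)/(27 + Z)) = (6 + 5)*((25 + 39)/(27 + 1)) = 11*(64/28) = 11*(64*(1/28)) = 11*(16/7) = 176/7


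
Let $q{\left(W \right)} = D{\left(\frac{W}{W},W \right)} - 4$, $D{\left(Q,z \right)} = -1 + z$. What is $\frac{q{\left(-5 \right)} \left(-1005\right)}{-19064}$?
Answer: $- \frac{5025}{9532} \approx -0.52717$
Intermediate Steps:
$q{\left(W \right)} = -5 + W$ ($q{\left(W \right)} = \left(-1 + W\right) - 4 = -5 + W$)
$\frac{q{\left(-5 \right)} \left(-1005\right)}{-19064} = \frac{\left(-5 - 5\right) \left(-1005\right)}{-19064} = \left(-10\right) \left(-1005\right) \left(- \frac{1}{19064}\right) = 10050 \left(- \frac{1}{19064}\right) = - \frac{5025}{9532}$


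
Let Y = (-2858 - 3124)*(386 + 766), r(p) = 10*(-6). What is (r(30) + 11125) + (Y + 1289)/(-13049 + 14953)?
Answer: 14177785/1904 ≈ 7446.3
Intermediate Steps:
r(p) = -60
Y = -6891264 (Y = -5982*1152 = -6891264)
(r(30) + 11125) + (Y + 1289)/(-13049 + 14953) = (-60 + 11125) + (-6891264 + 1289)/(-13049 + 14953) = 11065 - 6889975/1904 = 14177785/1904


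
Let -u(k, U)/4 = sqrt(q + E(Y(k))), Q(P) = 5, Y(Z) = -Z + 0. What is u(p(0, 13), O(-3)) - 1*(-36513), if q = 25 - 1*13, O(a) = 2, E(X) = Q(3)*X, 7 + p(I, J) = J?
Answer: 36513 - 12*I*sqrt(2) ≈ 36513.0 - 16.971*I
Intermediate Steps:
Y(Z) = -Z
p(I, J) = -7 + J
E(X) = 5*X
q = 12 (q = 25 - 13 = 12)
u(k, U) = -4*sqrt(12 - 5*k) (u(k, U) = -4*sqrt(12 + 5*(-k)) = -4*sqrt(12 - 5*k))
u(p(0, 13), O(-3)) - 1*(-36513) = -4*sqrt(12 - 5*(-7 + 13)) - 1*(-36513) = -4*sqrt(12 - 5*6) + 36513 = -4*sqrt(12 - 30) + 36513 = -12*I*sqrt(2) + 36513 = 36513 - 12*I*sqrt(2)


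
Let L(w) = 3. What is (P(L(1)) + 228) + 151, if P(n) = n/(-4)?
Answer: 1513/4 ≈ 378.25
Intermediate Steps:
P(n) = -n/4 (P(n) = n*(-¼) = -n/4)
(P(L(1)) + 228) + 151 = (-¼*3 + 228) + 151 = (-¾ + 228) + 151 = 909/4 + 151 = 1513/4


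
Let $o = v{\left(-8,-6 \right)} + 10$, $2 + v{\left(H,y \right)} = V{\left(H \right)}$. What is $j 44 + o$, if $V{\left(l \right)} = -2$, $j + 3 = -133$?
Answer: $-5978$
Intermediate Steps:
$j = -136$ ($j = -3 - 133 = -136$)
$v{\left(H,y \right)} = -4$ ($v{\left(H,y \right)} = -2 - 2 = -4$)
$o = 6$ ($o = -4 + 10 = 6$)
$j 44 + o = \left(-136\right) 44 + 6 = -5984 + 6 = -5978$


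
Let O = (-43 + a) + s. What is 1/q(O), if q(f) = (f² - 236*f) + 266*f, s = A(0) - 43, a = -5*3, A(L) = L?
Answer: 1/7171 ≈ 0.00013945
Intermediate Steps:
a = -15
s = -43 (s = 0 - 43 = -43)
O = -101 (O = (-43 - 15) - 43 = -58 - 43 = -101)
q(f) = f² + 30*f
1/q(O) = 1/(-101*(30 - 101)) = 1/(-101*(-71)) = 1/7171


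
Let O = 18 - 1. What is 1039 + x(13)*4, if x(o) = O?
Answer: 1107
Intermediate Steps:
O = 17
x(o) = 17
1039 + x(13)*4 = 1039 + 17*4 = 1039 + 68 = 1107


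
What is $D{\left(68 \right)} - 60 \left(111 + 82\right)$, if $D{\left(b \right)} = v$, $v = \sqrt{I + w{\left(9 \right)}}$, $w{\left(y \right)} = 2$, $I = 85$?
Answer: $-11580 + \sqrt{87} \approx -11571.0$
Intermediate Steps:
$v = \sqrt{87}$ ($v = \sqrt{85 + 2} = \sqrt{87} \approx 9.3274$)
$D{\left(b \right)} = \sqrt{87}$
$D{\left(68 \right)} - 60 \left(111 + 82\right) = \sqrt{87} - 60 \left(111 + 82\right) = \sqrt{87} - 60 \cdot 193 = \sqrt{87} - 11580 = -11580 + \sqrt{87}$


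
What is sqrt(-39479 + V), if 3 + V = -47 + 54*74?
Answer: I*sqrt(35533) ≈ 188.5*I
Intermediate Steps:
V = 3946 (V = -3 + (-47 + 54*74) = -3 + (-47 + 3996) = -3 + 3949 = 3946)
sqrt(-39479 + V) = sqrt(-39479 + 3946) = sqrt(-35533) = I*sqrt(35533)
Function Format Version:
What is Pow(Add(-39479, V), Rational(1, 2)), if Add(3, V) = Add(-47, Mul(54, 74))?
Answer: Mul(I, Pow(35533, Rational(1, 2))) ≈ Mul(188.50, I)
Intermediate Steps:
V = 3946 (V = Add(-3, Add(-47, Mul(54, 74))) = Add(-3, Add(-47, 3996)) = Add(-3, 3949) = 3946)
Pow(Add(-39479, V), Rational(1, 2)) = Pow(Add(-39479, 3946), Rational(1, 2)) = Pow(-35533, Rational(1, 2)) = Mul(I, Pow(35533, Rational(1, 2)))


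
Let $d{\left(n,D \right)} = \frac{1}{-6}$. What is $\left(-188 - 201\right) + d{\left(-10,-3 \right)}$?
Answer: $- \frac{2335}{6} \approx -389.17$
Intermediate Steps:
$d{\left(n,D \right)} = - \frac{1}{6}$
$\left(-188 - 201\right) + d{\left(-10,-3 \right)} = \left(-188 - 201\right) - \frac{1}{6} = -389 - \frac{1}{6} = - \frac{2335}{6}$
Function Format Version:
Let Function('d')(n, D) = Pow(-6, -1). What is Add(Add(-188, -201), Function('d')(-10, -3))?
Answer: Rational(-2335, 6) ≈ -389.17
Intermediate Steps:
Function('d')(n, D) = Rational(-1, 6)
Add(Add(-188, -201), Function('d')(-10, -3)) = Add(Add(-188, -201), Rational(-1, 6)) = Add(-389, Rational(-1, 6)) = Rational(-2335, 6)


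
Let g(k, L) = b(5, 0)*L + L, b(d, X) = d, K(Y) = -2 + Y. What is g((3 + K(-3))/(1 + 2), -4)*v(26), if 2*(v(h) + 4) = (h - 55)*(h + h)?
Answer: 18192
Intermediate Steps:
v(h) = -4 + h*(-55 + h) (v(h) = -4 + ((h - 55)*(h + h))/2 = -4 + ((-55 + h)*(2*h))/2 = -4 + (2*h*(-55 + h))/2 = -4 + h*(-55 + h))
g(k, L) = 6*L (g(k, L) = 5*L + L = 6*L)
g((3 + K(-3))/(1 + 2), -4)*v(26) = (6*(-4))*(-4 + 26**2 - 55*26) = -24*(-4 + 676 - 1430) = -24*(-758) = 18192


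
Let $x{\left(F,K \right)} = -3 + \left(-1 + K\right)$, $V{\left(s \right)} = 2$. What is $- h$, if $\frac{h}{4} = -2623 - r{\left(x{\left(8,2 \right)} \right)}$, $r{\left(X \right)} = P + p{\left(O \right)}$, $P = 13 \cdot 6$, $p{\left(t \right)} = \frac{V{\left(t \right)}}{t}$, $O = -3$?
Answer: $\frac{32404}{3} \approx 10801.0$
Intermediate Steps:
$p{\left(t \right)} = \frac{2}{t}$
$x{\left(F,K \right)} = -4 + K$
$P = 78$
$r{\left(X \right)} = \frac{232}{3}$ ($r{\left(X \right)} = 78 + \frac{2}{-3} = 78 + 2 \left(- \frac{1}{3}\right) = 78 - \frac{2}{3} = \frac{232}{3}$)
$h = - \frac{32404}{3}$ ($h = 4 \left(-2623 - \frac{232}{3}\right) = 4 \left(- \frac{8101}{3}\right) = - \frac{32404}{3} \approx -10801.0$)
$- h = \left(-1\right) \left(- \frac{32404}{3}\right) = \frac{32404}{3}$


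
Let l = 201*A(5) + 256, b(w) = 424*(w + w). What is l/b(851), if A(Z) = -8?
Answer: -169/90206 ≈ -0.0018735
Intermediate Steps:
b(w) = 848*w (b(w) = 424*(2*w) = 848*w)
l = -1352 (l = 201*(-8) + 256 = -1608 + 256 = -1352)
l/b(851) = -1352/(848*851) = -1352/721648 = -1352*1/721648 = -169/90206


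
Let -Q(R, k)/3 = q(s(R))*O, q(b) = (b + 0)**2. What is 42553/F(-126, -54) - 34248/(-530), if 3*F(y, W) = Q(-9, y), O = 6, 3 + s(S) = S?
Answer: 3518591/228960 ≈ 15.368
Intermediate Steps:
s(S) = -3 + S
q(b) = b**2
Q(R, k) = -18*(-3 + R)**2 (Q(R, k) = -3*(-3 + R)**2*6 = -18*(-3 + R)**2)
F(y, W) = -864 (F(y, W) = (-18*(-3 - 9)**2)/3 = (-18*(-12)**2)/3 = (-18*144)/3 = (1/3)*(-2592) = -864)
42553/F(-126, -54) - 34248/(-530) = 42553/(-864) - 34248/(-530) = 42553*(-1/864) - 34248*(-1/530) = -42553/864 + 17124/265 = 3518591/228960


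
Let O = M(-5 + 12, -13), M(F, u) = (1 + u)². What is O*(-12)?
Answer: -1728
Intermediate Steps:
O = 144 (O = (1 - 13)² = (-12)² = 144)
O*(-12) = 144*(-12) = -1728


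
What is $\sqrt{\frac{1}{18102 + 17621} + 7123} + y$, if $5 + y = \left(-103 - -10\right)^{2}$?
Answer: $8644 + \frac{3 \sqrt{1009988162710}}{35723} \approx 8728.4$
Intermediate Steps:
$y = 8644$ ($y = -5 + \left(-103 - -10\right)^{2} = -5 + \left(-103 + 10\right)^{2} = -5 + \left(-93\right)^{2} = -5 + 8649 = 8644$)
$\sqrt{\frac{1}{18102 + 17621} + 7123} + y = \sqrt{\frac{1}{18102 + 17621} + 7123} + 8644 = \sqrt{\frac{1}{35723} + 7123} + 8644 = \sqrt{\frac{254454930}{35723}} + 8644 = \frac{3 \sqrt{1009988162710}}{35723} + 8644 = 8644 + \frac{3 \sqrt{1009988162710}}{35723}$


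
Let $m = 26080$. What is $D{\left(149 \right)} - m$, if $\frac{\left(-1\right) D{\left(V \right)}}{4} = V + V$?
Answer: $-27272$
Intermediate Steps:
$D{\left(V \right)} = - 8 V$ ($D{\left(V \right)} = - 4 \left(V + V\right) = - 4 \cdot 2 V = - 8 V$)
$D{\left(149 \right)} - m = \left(-8\right) 149 - 26080 = -1192 - 26080 = -27272$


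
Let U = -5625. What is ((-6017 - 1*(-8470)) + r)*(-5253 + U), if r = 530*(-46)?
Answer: 238521906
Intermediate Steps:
r = -24380
((-6017 - 1*(-8470)) + r)*(-5253 + U) = ((-6017 - 1*(-8470)) - 24380)*(-5253 - 5625) = ((-6017 + 8470) - 24380)*(-10878) = (2453 - 24380)*(-10878) = -21927*(-10878) = 238521906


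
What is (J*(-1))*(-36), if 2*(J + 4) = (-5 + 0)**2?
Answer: 306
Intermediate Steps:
J = 17/2 (J = -4 + (-5 + 0)**2/2 = -4 + (1/2)*(-5)**2 = -4 + (1/2)*25 = -4 + 25/2 = 17/2 ≈ 8.5000)
(J*(-1))*(-36) = ((17/2)*(-1))*(-36) = -17/2*(-36) = 306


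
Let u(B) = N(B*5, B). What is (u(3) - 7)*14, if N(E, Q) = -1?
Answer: -112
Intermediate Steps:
u(B) = -1
(u(3) - 7)*14 = (-1 - 7)*14 = -8*14 = -112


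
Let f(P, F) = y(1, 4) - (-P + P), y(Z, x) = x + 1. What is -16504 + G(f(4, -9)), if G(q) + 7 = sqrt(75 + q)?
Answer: -16511 + 4*sqrt(5) ≈ -16502.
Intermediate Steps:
y(Z, x) = 1 + x
f(P, F) = 5 (f(P, F) = (1 + 4) - (-P + P) = 5 - 1*0 = 5 + 0 = 5)
G(q) = -7 + sqrt(75 + q)
-16504 + G(f(4, -9)) = -16504 + (-7 + sqrt(75 + 5)) = -16504 + (-7 + sqrt(80)) = -16504 + (-7 + 4*sqrt(5)) = -16511 + 4*sqrt(5)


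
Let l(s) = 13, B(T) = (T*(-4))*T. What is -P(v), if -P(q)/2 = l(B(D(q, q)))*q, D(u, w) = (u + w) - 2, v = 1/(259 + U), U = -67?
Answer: 13/96 ≈ 0.13542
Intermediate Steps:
v = 1/192 (v = 1/(259 - 67) = 1/192 ≈ 0.0052083)
D(u, w) = -2 + u + w
B(T) = -4*T² (B(T) = (-4*T)*T = -4*T²)
P(q) = -26*q
-P(v) = -(-26)/192 = -1*(-13/96) = 13/96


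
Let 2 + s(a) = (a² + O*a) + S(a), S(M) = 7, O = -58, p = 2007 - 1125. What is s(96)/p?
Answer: 3653/882 ≈ 4.1417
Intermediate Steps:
p = 882
s(a) = 5 + a² - 58*a (s(a) = -2 + ((a² - 58*a) + 7) = -2 + (7 + a² - 58*a) = 5 + a² - 58*a)
s(96)/p = (5 + 96² - 58*96)/882 = (5 + 9216 - 5568)*(1/882) = 3653*(1/882) = 3653/882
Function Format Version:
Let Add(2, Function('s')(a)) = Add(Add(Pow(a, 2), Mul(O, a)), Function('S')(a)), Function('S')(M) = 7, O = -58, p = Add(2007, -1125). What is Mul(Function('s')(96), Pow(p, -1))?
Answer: Rational(3653, 882) ≈ 4.1417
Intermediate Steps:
p = 882
Function('s')(a) = Add(5, Pow(a, 2), Mul(-58, a)) (Function('s')(a) = Add(-2, Add(Add(Pow(a, 2), Mul(-58, a)), 7)) = Add(-2, Add(7, Pow(a, 2), Mul(-58, a))) = Add(5, Pow(a, 2), Mul(-58, a)))
Mul(Function('s')(96), Pow(p, -1)) = Mul(Add(5, Pow(96, 2), Mul(-58, 96)), Pow(882, -1)) = Mul(Add(5, 9216, -5568), Rational(1, 882)) = Mul(3653, Rational(1, 882)) = Rational(3653, 882)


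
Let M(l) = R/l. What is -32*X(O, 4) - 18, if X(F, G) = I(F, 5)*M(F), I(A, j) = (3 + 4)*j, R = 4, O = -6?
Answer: 2186/3 ≈ 728.67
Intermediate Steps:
I(A, j) = 7*j
M(l) = 4/l
X(F, G) = 140/F (X(F, G) = (7*5)*(4/F) = 35*(4/F) = 140/F)
-32*X(O, 4) - 18 = -4480/(-6) - 18 = -4480*(-1)/6 - 18 = -32*(-70/3) - 18 = 2240/3 - 18 = 2186/3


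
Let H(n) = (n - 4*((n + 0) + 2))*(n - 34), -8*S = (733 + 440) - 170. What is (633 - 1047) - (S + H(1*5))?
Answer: -7645/8 ≈ -955.63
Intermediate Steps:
S = -1003/8 (S = -((733 + 440) - 170)/8 = -(1173 - 170)/8 = -⅛*1003 = -1003/8 ≈ -125.38)
H(n) = (-34 + n)*(-8 - 3*n) (H(n) = (n - 4*(n + 2))*(-34 + n) = (n - 4*(2 + n))*(-34 + n) = (n + (-8 - 4*n))*(-34 + n) = (-8 - 3*n)*(-34 + n) = (-34 + n)*(-8 - 3*n))
(633 - 1047) - (S + H(1*5)) = (633 - 1047) - (-1003/8 + (272 - 3*(1*5)² + 94*(1*5))) = -414 - (-1003/8 + (272 - 3*5² + 94*5)) = -414 - (-1003/8 + (272 - 3*25 + 470)) = -414 - (-1003/8 + (272 - 75 + 470)) = -414 - (-1003/8 + 667) = -414 - 1*4333/8 = -414 - 4333/8 = -7645/8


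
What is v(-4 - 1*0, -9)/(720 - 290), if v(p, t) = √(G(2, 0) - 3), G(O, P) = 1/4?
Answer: I*√11/860 ≈ 0.0038565*I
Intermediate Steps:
G(O, P) = ¼ (G(O, P) = 1*(¼) = ¼)
v(p, t) = I*√11/2 (v(p, t) = √(¼ - 3) = √(-11/4) = I*√11/2)
v(-4 - 1*0, -9)/(720 - 290) = (I*√11/2)/(720 - 290) = (I*√11/2)/430 = (I*√11/2)*(1/430) = I*√11/860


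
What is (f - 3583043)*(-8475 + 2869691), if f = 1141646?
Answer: -6985364158752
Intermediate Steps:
(f - 3583043)*(-8475 + 2869691) = (1141646 - 3583043)*(-8475 + 2869691) = -2441397*2861216 = -6985364158752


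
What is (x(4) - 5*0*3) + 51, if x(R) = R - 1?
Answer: 54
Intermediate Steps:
x(R) = -1 + R
(x(4) - 5*0*3) + 51 = ((-1 + 4) - 5*0*3) + 51 = (3 + 0*3) + 51 = (3 + 0) + 51 = 3 + 51 = 54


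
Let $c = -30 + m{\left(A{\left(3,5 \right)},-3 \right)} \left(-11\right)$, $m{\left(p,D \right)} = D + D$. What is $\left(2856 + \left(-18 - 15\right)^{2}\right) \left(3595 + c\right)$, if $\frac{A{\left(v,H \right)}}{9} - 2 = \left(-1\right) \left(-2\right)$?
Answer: $14324295$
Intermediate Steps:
$A{\left(v,H \right)} = 36$ ($A{\left(v,H \right)} = 18 + 9 \left(\left(-1\right) \left(-2\right)\right) = 18 + 9 \cdot 2 = 18 + 18 = 36$)
$m{\left(p,D \right)} = 2 D$
$c = 36$ ($c = -30 + 2 \left(-3\right) \left(-11\right) = -30 - -66 = -30 + 66 = 36$)
$\left(2856 + \left(-18 - 15\right)^{2}\right) \left(3595 + c\right) = \left(2856 + \left(-18 - 15\right)^{2}\right) \left(3595 + 36\right) = \left(2856 + \left(-33\right)^{2}\right) 3631 = \left(2856 + 1089\right) 3631 = 3945 \cdot 3631 = 14324295$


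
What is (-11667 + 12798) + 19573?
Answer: 20704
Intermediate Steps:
(-11667 + 12798) + 19573 = 1131 + 19573 = 20704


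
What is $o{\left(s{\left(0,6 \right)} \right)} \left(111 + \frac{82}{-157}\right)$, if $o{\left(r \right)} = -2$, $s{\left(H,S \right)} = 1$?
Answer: $- \frac{34690}{157} \approx -220.96$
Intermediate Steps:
$o{\left(s{\left(0,6 \right)} \right)} \left(111 + \frac{82}{-157}\right) = - 2 \left(111 + \frac{82}{-157}\right) = - 2 \left(111 + 82 \left(- \frac{1}{157}\right)\right) = - 2 \left(111 - \frac{82}{157}\right) = \left(-2\right) \frac{17345}{157} = - \frac{34690}{157}$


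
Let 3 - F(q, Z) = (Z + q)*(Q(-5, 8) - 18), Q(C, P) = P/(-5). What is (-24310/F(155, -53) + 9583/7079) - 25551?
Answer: -1811509437856/70867869 ≈ -25562.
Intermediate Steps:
Q(C, P) = -P/5 (Q(C, P) = P*(-⅕) = -P/5)
F(q, Z) = 3 + 98*Z/5 + 98*q/5 (F(q, Z) = 3 - (Z + q)*(-⅕*8 - 18) = 3 - (Z + q)*(-8/5 - 18) = 3 - (Z + q)*(-98)/5 = 3 - (-98*Z/5 - 98*q/5) = 3 + (98*Z/5 + 98*q/5) = 3 + 98*Z/5 + 98*q/5)
(-24310/F(155, -53) + 9583/7079) - 25551 = (-24310/(3 + (98/5)*(-53) + (98/5)*155) + 9583/7079) - 25551 = (-24310/(3 - 5194/5 + 3038) + 9583*(1/7079)) - 25551 = (-24310/10011/5 + 9583/7079) - 25551 = (-24310*5/10011 + 9583/7079) - 25551 = (-121550/10011 + 9583/7079) - 25551 = -764517037/70867869 - 25551 = -1811509437856/70867869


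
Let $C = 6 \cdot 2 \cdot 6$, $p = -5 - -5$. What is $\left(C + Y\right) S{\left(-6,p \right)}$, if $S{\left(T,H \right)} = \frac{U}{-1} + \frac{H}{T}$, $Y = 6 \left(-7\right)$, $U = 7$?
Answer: $-210$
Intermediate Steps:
$p = 0$ ($p = -5 + 5 = 0$)
$Y = -42$
$C = 72$ ($C = 6 \cdot 12 = 72$)
$S{\left(T,H \right)} = -7 + \frac{H}{T}$ ($S{\left(T,H \right)} = \frac{7}{-1} + \frac{H}{T} = 7 \left(-1\right) + \frac{H}{T} = -7 + \frac{H}{T}$)
$\left(C + Y\right) S{\left(-6,p \right)} = \left(72 - 42\right) \left(-7 + \frac{0}{-6}\right) = 30 \left(-7 + 0 \left(- \frac{1}{6}\right)\right) = 30 \left(-7 + 0\right) = 30 \left(-7\right) = -210$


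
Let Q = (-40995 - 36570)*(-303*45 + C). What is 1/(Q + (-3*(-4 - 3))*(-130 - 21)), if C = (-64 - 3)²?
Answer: 1/709406319 ≈ 1.4096e-9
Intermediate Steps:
C = 4489 (C = (-67)² = 4489)
Q = 709409490 (Q = (-40995 - 36570)*(-303*45 + 4489) = -77565*(-13635 + 4489) = -77565*(-9146) = 709409490)
1/(Q + (-3*(-4 - 3))*(-130 - 21)) = 1/(709409490 + (-3*(-4 - 3))*(-130 - 21)) = 1/(709409490 - 3*(-7)*(-151)) = 1/(709409490 + 21*(-151)) = 1/(709409490 - 3171) = 1/709406319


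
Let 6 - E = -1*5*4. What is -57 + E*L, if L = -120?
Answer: -3177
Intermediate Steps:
E = 26 (E = 6 - (-1*5)*4 = 6 - (-5)*4 = 6 - 1*(-20) = 6 + 20 = 26)
-57 + E*L = -57 + 26*(-120) = -57 - 3120 = -3177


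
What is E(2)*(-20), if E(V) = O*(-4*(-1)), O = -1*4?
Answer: 320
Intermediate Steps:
O = -4
E(V) = -16 (E(V) = -(-16)*(-1) = -4*4 = -16)
E(2)*(-20) = -16*(-20) = 320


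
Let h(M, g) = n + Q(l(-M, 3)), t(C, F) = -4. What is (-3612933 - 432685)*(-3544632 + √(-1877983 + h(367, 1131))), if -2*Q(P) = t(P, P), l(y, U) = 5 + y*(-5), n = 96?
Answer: 14340227022576 - 4045618*I*√1877885 ≈ 1.434e+13 - 5.544e+9*I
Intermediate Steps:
l(y, U) = 5 - 5*y
Q(P) = 2 (Q(P) = -½*(-4) = 2)
h(M, g) = 98 (h(M, g) = 96 + 2 = 98)
(-3612933 - 432685)*(-3544632 + √(-1877983 + h(367, 1131))) = (-3612933 - 432685)*(-3544632 + √(-1877983 + 98)) = -4045618*(-3544632 + √(-1877885)) = -4045618*(-3544632 + I*√1877885) = 14340227022576 - 4045618*I*√1877885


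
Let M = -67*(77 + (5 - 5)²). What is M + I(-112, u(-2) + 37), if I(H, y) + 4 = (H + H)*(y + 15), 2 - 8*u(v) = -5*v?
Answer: -16587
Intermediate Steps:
u(v) = ¼ + 5*v/8 (u(v) = ¼ - (-5)*v/8 = ¼ + 5*v/8)
I(H, y) = -4 + 2*H*(15 + y) (I(H, y) = -4 + (H + H)*(y + 15) = -4 + (2*H)*(15 + y) = -4 + 2*H*(15 + y))
M = -5159 (M = -67*(77 + 0²) = -67*(77 + 0) = -67*77 = -5159)
M + I(-112, u(-2) + 37) = -5159 + (-4 + 30*(-112) + 2*(-112)*((¼ + (5/8)*(-2)) + 37)) = -5159 + (-4 - 3360 + 2*(-112)*((¼ - 5/4) + 37)) = -5159 + (-4 - 3360 + 2*(-112)*(-1 + 37)) = -5159 + (-4 - 3360 + 2*(-112)*36) = -5159 + (-4 - 3360 - 8064) = -5159 - 11428 = -16587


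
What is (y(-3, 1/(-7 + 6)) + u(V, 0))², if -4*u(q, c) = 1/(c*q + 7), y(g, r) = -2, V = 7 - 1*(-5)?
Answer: 3249/784 ≈ 4.1441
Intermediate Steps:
V = 12 (V = 7 + 5 = 12)
u(q, c) = -1/(4*(7 + c*q)) (u(q, c) = -1/(4*(c*q + 7)) = -1/(4*(7 + c*q)))
(y(-3, 1/(-7 + 6)) + u(V, 0))² = (-2 - 1/(28 + 4*0*12))² = (-2 - 1/(28 + 0))² = (-2 - 1/28)² = (-57/28)² = 3249/784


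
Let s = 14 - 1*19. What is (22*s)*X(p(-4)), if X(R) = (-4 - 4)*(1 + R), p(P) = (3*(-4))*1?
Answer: -9680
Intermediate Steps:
p(P) = -12 (p(P) = -12*1 = -12)
s = -5 (s = 14 - 19 = -5)
X(R) = -8 - 8*R (X(R) = -8*(1 + R) = -8 - 8*R)
(22*s)*X(p(-4)) = (22*(-5))*(-8 - 8*(-12)) = -110*(-8 + 96) = -110*88 = -9680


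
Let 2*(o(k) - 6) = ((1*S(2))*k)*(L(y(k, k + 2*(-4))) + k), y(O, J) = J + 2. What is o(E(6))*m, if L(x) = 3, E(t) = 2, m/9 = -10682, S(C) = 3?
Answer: -2018898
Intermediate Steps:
m = -96138 (m = 9*(-10682) = -96138)
y(O, J) = 2 + J
o(k) = 6 + 3*k*(3 + k)/2 (o(k) = 6 + (((1*3)*k)*(3 + k))/2 = 6 + ((3*k)*(3 + k))/2 = 6 + (3*k*(3 + k))/2 = 6 + 3*k*(3 + k)/2)
o(E(6))*m = (6 + (3/2)*2² + (9/2)*2)*(-96138) = (6 + (3/2)*4 + 9)*(-96138) = (6 + 6 + 9)*(-96138) = 21*(-96138) = -2018898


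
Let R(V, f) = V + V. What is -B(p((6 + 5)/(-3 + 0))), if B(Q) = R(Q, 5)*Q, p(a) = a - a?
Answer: 0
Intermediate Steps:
R(V, f) = 2*V
p(a) = 0
B(Q) = 2*Q**2 (B(Q) = (2*Q)*Q = 2*Q**2)
-B(p((6 + 5)/(-3 + 0))) = -2*0**2 = -2*0 = -1*0 = 0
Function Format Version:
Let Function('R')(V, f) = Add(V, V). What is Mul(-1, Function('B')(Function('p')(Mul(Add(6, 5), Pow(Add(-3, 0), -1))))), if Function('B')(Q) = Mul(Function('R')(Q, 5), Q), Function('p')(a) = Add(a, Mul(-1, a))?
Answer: 0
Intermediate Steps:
Function('R')(V, f) = Mul(2, V)
Function('p')(a) = 0
Function('B')(Q) = Mul(2, Pow(Q, 2)) (Function('B')(Q) = Mul(Mul(2, Q), Q) = Mul(2, Pow(Q, 2)))
Mul(-1, Function('B')(Function('p')(Mul(Add(6, 5), Pow(Add(-3, 0), -1))))) = Mul(-1, Mul(2, Pow(0, 2))) = Mul(-1, Mul(2, 0)) = Mul(-1, 0) = 0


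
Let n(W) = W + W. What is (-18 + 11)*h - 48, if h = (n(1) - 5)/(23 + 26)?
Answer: -333/7 ≈ -47.571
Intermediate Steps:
n(W) = 2*W
h = -3/49 (h = (2*1 - 5)/(23 + 26) = (2 - 5)/49 = -3*1/49 = -3/49 ≈ -0.061224)
(-18 + 11)*h - 48 = (-18 + 11)*(-3/49) - 48 = -7*(-3/49) - 48 = 3/7 - 48 = -333/7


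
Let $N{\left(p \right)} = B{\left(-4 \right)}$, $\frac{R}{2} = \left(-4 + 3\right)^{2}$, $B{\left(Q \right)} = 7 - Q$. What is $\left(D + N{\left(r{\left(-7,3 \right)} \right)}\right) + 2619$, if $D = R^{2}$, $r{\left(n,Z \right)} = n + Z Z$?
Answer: $2634$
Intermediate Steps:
$r{\left(n,Z \right)} = n + Z^{2}$
$R = 2$ ($R = 2 \left(-4 + 3\right)^{2} = 2 \left(-1\right)^{2} = 2 \cdot 1 = 2$)
$N{\left(p \right)} = 11$ ($N{\left(p \right)} = 7 - -4 = 7 + 4 = 11$)
$D = 4$ ($D = 2^{2} = 4$)
$\left(D + N{\left(r{\left(-7,3 \right)} \right)}\right) + 2619 = \left(4 + 11\right) + 2619 = 15 + 2619 = 2634$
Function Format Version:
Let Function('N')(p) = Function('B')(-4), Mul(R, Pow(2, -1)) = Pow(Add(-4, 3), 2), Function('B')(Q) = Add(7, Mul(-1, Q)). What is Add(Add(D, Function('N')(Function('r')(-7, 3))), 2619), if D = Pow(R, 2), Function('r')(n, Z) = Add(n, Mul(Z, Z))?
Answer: 2634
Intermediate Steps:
Function('r')(n, Z) = Add(n, Pow(Z, 2))
R = 2 (R = Mul(2, Pow(Add(-4, 3), 2)) = Mul(2, Pow(-1, 2)) = Mul(2, 1) = 2)
Function('N')(p) = 11 (Function('N')(p) = Add(7, Mul(-1, -4)) = Add(7, 4) = 11)
D = 4 (D = Pow(2, 2) = 4)
Add(Add(D, Function('N')(Function('r')(-7, 3))), 2619) = Add(Add(4, 11), 2619) = Add(15, 2619) = 2634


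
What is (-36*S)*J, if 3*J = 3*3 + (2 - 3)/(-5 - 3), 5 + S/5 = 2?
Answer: 3285/2 ≈ 1642.5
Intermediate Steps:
S = -15 (S = -25 + 5*2 = -25 + 10 = -15)
J = 73/24 (J = (3*3 + (2 - 3)/(-5 - 3))/3 = (9 - 1/(-8))/3 = (9 - 1*(-1/8))/3 = (9 + 1/8)/3 = (1/3)*(73/8) = 73/24 ≈ 3.0417)
(-36*S)*J = -36*(-15)*(73/24) = 540*(73/24) = 3285/2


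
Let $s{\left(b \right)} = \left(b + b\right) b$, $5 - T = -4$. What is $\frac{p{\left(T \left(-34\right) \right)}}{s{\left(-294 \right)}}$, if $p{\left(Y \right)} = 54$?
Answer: $\frac{3}{9604} \approx 0.00031237$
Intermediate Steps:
$T = 9$ ($T = 5 - -4 = 5 + 4 = 9$)
$s{\left(b \right)} = 2 b^{2}$ ($s{\left(b \right)} = 2 b b = 2 b^{2}$)
$\frac{p{\left(T \left(-34\right) \right)}}{s{\left(-294 \right)}} = \frac{54}{2 \left(-294\right)^{2}} = \frac{54}{2 \cdot 86436} = \frac{54}{172872} = 54 \cdot \frac{1}{172872} = \frac{3}{9604}$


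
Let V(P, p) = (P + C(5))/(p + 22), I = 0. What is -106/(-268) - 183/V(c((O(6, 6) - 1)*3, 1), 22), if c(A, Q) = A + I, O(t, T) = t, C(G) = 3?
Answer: -179669/402 ≈ -446.94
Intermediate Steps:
c(A, Q) = A (c(A, Q) = A + 0 = A)
V(P, p) = (3 + P)/(22 + p) (V(P, p) = (P + 3)/(p + 22) = (3 + P)/(22 + p))
-106/(-268) - 183/V(c((O(6, 6) - 1)*3, 1), 22) = -106/(-268) - 183*(22 + 22)/(3 + (6 - 1)*3) = -106*(-1/268) - 183*44/(3 + 5*3) = 53/134 - 183*44/(3 + 15) = 53/134 - 183/((1/44)*18) = 53/134 - 183/9/22 = 53/134 - 183*22/9 = 53/134 - 1342/3 = -179669/402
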